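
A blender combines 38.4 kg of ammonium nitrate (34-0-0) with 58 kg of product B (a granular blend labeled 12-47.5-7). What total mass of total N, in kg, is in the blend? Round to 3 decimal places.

20.016 kg N

N mass = 34%×38.4 + 12%×58 = 20.016 kg.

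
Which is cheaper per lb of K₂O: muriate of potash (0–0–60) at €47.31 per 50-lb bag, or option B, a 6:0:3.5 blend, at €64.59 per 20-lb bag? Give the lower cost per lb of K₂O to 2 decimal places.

muriate of potash: K₂O per bag = 50 × 60% = 30 lb; cost = 47.31 / 30 = €1.5770/lb K₂O.
option B: K₂O per bag = 20 × 3.5% = 0.7 lb; cost = 64.59 / 0.7 = €92.2714/lb K₂O.
muriate of potash is cheaper.

€1.58 per lb K₂O (muriate of potash)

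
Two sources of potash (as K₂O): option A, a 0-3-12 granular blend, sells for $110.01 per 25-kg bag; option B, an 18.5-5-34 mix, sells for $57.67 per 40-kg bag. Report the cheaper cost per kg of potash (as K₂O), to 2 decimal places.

$4.24 per kg K₂O (option B)

option A: K₂O per bag = 25 × 12% = 3 kg; cost = 110.01 / 3 = $36.6700/kg K₂O.
option B: K₂O per bag = 40 × 34% = 13.6 kg; cost = 57.67 / 13.6 = $4.2404/kg K₂O.
option B is cheaper.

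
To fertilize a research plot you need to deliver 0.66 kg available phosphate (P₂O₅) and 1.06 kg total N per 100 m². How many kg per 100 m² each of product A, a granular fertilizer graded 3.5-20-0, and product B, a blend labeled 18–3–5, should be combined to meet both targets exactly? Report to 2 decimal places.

With a, b = kg per 100 m² of product A and product B:
P₂O₅: 0.2·a + 0.03·b = 0.66
N: 0.035·a + 0.18·b = 1.06
Solving simultaneously: a = 2.48927, b = 5.40486.

2.49 kg product A, 5.40 kg product B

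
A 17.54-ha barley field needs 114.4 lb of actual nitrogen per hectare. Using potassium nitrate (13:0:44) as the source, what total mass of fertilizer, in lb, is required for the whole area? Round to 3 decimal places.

Product per hectare = 114.4 / 13% = 880 lb.
Total product = 880 × 17.54 = 15435.2 lb.

15435.200 lb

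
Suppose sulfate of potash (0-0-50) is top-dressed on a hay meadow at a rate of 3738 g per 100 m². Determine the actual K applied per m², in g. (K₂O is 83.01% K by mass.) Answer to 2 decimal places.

15.51 g K per sq m

K₂O per 100 m² = 3738 × 50% = 1869 g.
Elemental K = 1869 × 0.8301 = 1551.46 g per 100 m².
Convert to per m²: 1551.46 × 0.01 = 15.5146 g.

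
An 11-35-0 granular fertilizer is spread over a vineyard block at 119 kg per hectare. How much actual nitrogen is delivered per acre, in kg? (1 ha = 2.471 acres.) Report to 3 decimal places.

5.297 kg N per acre

nitrogen per hectare = 119 × 11% = 13.09 kg.
Convert to per acre: 13.09 × 0.404694 = 5.29745 kg.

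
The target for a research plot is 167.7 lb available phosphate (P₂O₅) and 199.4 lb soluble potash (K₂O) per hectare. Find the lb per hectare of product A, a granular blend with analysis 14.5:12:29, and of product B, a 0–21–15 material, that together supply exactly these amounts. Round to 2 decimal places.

389.72 lb product A, 575.87 lb product B

Let a = lb of product A, b = lb of product B (per hectare).
P₂O₅: 0.12·a + 0.21·b = 167.7
K₂O: 0.29·a + 0.15·b = 199.4
Solving simultaneously: a = 389.7203, b = 575.874.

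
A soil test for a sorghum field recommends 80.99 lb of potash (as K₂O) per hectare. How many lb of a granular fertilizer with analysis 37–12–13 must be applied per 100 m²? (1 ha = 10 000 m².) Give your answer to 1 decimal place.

Product per hectare = 80.99 / 13% = 623 lb.
Convert to per 100 m²: 623 × 0.01 = 6.23 lb.

6.2 lb of product per hundred sq m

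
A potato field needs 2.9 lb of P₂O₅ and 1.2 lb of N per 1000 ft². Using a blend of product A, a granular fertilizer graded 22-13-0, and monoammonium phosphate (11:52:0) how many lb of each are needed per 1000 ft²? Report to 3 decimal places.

3.047 lb product A, 4.815 lb monoammonium phosphate

Per-1000 ft² balance (a = product A, b = monoammonium phosphate):
P₂O₅: 0.13·a + 0.52·b = 2.9
N: 0.22·a + 0.11·b = 1.2
Eliminate a: (row1) − 0.13/0.22·(row2) → 0.455·b = 2.19091, so b = 4.81518.
Back-substitute: a = (2.9 − 0.52·4.81518) / 0.13 = 3.04695.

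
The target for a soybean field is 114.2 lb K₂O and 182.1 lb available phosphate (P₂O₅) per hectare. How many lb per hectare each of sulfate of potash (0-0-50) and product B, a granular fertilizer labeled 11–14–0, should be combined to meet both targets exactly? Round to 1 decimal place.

228.4 lb sulfate of potash, 1300.7 lb product B

Per-hectare balance (a = sulfate of potash, b = product B):
K₂O: 0.5·a + 0·b = 114.2
P₂O₅: 0·a + 0.14·b = 182.1
Solving simultaneously: a = 228.4, b = 1300.71.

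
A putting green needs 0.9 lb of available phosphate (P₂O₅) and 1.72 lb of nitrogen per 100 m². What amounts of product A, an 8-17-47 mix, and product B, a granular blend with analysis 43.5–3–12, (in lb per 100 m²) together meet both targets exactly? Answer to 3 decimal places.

Let a = lb of product A, b = lb of product B (per 100 m²).
P₂O₅: 0.17·a + 0.03·b = 0.9
N: 0.08·a + 0.435·b = 1.72
Eliminate b: (row1) − 0.03/0.435·(row2) → 0.164483·a = 0.781379, so a = 4.75052.
Then b = (1.72 − 0.08·4.75052) / 0.435 = 3.08036.

4.751 lb product A, 3.080 lb product B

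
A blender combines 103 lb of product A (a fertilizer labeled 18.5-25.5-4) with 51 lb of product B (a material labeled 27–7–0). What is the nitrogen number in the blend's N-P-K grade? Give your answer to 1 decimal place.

21.3% N

Total mass = 103 + 51 = 154 lb.
N mass = 18.5%×103 + 27%×51 = 32.825 lb.
% N = 32.825 / 154 = 21.3149%.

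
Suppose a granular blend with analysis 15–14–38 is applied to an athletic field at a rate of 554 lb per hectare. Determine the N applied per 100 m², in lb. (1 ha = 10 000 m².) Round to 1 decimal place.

nitrogen per hectare = 554 × 15% = 83.1 lb.
Convert to per 100 m²: 83.1 × 0.01 = 0.831 lb.

0.8 lb N per hundred sq m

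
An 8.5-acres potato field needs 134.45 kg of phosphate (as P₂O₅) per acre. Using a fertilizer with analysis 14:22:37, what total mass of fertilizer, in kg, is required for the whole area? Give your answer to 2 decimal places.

5194.66 kg

Product per acre = 134.45 / 22% = 611.136 kg.
Total product = 611.136 × 8.5 = 5194.659 kg.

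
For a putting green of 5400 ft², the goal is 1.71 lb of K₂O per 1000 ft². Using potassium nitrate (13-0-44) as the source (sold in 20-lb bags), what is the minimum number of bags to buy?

2 bags

Product per 1000 ft² = 1.71 / 44% = 3.88636 lb.
Total product = 3.88636 × 5400 / 1000 = 20.9864 lb.
Bags = ⌈20.9864 / 20⌉ = 2.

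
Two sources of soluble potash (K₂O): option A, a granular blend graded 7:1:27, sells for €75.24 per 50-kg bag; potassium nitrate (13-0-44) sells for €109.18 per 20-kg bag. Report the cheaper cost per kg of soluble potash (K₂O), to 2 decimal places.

option A: K₂O per bag = 50 × 27% = 13.5 kg; cost = 75.24 / 13.5 = €5.5733/kg K₂O.
potassium nitrate: K₂O per bag = 20 × 44% = 8.8 kg; cost = 109.18 / 8.8 = €12.4068/kg K₂O.
option A is cheaper.

€5.57 per kg K₂O (option A)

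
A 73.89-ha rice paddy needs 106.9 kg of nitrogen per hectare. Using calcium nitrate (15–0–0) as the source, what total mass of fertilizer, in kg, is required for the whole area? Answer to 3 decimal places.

Product per hectare = 106.9 / 15% = 712.667 kg.
Total product = 712.667 × 73.89 = 52658.94 kg.

52658.940 kg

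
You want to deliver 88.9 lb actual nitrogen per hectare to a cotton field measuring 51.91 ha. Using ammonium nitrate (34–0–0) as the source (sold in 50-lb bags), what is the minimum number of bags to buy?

272 bags

Product per hectare = 88.9 / 34% = 261.471 lb.
Total product = 261.471 × 51.91 = 13572.9 lb.
Bags = ⌈13572.9 / 50⌉ = 272.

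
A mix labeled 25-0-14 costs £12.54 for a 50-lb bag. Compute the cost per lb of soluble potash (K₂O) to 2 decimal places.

K₂O in bag = 50 × 14% = 7 lb.
Cost per lb K₂O = £12.54 / 7 = £1.7914.

£1.79 per lb K₂O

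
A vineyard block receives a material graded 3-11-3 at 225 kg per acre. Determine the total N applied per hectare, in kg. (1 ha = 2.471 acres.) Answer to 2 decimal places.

nitrogen per acre = 225 × 3% = 6.75 kg.
Convert to per hectare: 6.75 × 2.471 = 16.6792 kg.

16.68 kg N per hectare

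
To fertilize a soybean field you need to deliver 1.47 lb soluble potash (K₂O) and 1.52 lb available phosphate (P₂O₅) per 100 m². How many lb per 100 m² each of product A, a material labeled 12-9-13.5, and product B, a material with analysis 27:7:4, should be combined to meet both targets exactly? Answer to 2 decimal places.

7.20 lb product A, 12.46 lb product B

With a, b = lb per 100 m² of product A and product B:
K₂O: 0.135·a + 0.04·b = 1.47
P₂O₅: 0.09·a + 0.07·b = 1.52
Eliminate b: (row1) − 0.04/0.07·(row2) → 0.0835714·a = 0.601429, so a = 7.19658.
Then b = (1.52 − 0.09·7.19658) / 0.07 = 12.4615.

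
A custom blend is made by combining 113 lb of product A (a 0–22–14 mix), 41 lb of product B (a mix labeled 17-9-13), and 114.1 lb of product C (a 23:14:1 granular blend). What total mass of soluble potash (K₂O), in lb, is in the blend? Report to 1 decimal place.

22.3 lb K₂O

K₂O mass = 14%×113 + 13%×41 + 1%×114.1 = 22.291 lb.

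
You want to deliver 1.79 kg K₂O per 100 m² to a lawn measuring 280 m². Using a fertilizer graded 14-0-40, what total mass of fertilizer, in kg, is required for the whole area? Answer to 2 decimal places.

Product per 100 m² = 1.79 / 40% = 4.475 kg.
Total product = 4.475 × 280 / 100 = 12.53 kg.

12.53 kg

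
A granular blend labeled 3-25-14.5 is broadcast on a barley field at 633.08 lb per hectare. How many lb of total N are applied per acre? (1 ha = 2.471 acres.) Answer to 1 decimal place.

7.7 lb N per acre

nitrogen per hectare = 633.08 × 3% = 18.9924 lb.
Convert to per acre: 18.9924 × 0.404694 = 7.68612 lb.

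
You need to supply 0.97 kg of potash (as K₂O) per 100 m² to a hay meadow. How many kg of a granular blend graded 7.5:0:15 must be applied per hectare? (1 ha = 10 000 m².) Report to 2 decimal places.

646.67 kg of product per hectare

Product per 100 m² = 0.97 / 15% = 6.46667 kg.
Convert to per hectare: 6.46667 × 100 = 646.667 kg.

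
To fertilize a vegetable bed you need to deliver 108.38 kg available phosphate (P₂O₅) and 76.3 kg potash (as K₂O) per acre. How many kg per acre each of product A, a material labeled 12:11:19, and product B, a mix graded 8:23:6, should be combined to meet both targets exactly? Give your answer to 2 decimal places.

Per-acre balance (a = product A, b = product B):
P₂O₅: 0.11·a + 0.23·b = 108.38
K₂O: 0.19·a + 0.06·b = 76.3
Eliminate a: (row1) − 0.11/0.19·(row2) → 0.195263·b = 64.2063, so b = 328.819.
Back-substitute: a = (108.38 − 0.23·328.819) / 0.11 = 297.741.

297.74 kg product A, 328.82 kg product B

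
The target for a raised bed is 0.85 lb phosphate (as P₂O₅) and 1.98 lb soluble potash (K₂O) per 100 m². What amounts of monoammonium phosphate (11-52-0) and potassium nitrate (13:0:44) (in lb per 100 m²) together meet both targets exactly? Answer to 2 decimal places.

1.63 lb monoammonium phosphate, 4.50 lb potassium nitrate

With a, b = lb per 100 m² of monoammonium phosphate and potassium nitrate:
P₂O₅: 0.52·a + 0·b = 0.85
K₂O: 0·a + 0.44·b = 1.98
Solving simultaneously: a = 1.63462, b = 4.5.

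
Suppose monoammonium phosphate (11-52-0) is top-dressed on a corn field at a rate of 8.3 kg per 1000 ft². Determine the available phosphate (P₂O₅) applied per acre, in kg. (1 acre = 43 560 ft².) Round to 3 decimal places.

P₂O₅ per 1000 ft² = 8.3 × 52% = 4.316 kg.
Convert to per acre: 4.316 × 43.56 = 188.00496 kg.

188.005 kg P₂O₅ per acre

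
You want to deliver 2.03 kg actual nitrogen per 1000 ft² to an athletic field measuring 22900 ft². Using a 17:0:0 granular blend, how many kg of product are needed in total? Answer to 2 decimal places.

Product per 1000 ft² = 2.03 / 17% = 11.9412 kg.
Total product = 11.9412 × 22900 / 1000 = 273.453 kg.

273.45 kg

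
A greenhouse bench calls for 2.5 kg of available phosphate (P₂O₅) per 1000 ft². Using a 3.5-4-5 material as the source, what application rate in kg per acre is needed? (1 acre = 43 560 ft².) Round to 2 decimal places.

2722.50 kg of product per acre

Product per 1000 ft² = 2.5 / 4% = 62.5 kg.
Convert to per acre: 62.5 × 43.56 = 2722.5 kg.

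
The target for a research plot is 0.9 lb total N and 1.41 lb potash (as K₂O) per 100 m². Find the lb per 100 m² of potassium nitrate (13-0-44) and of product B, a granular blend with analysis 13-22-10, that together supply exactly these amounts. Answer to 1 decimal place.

Per-100 m² balance (a = potassium nitrate, b = product B):
N: 0.13·a + 0.13·b = 0.9
K₂O: 0.44·a + 0.1·b = 1.41
From row1: a = (0.9 − 0.13·b) / 0.13.
Into row2: 0.44·(0.9 − 0.13·b)/0.13 + 0.1·b = 1.41 → b = 4.81222, a = 2.11086.

2.1 lb potassium nitrate, 4.8 lb product B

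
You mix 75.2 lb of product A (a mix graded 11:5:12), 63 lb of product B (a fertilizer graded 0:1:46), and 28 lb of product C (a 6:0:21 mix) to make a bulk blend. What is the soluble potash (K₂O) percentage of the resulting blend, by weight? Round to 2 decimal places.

26.40% K₂O

Total mass = 75.2 + 63 + 28 = 166.2 lb.
K₂O mass = 12%×75.2 + 46%×63 + 21%×28 = 43.884 lb.
% K₂O = 43.884 / 166.2 = 26.4043%.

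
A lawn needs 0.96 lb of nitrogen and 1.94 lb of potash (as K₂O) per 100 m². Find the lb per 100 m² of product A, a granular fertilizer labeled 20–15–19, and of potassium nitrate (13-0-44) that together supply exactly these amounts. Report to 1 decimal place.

With a, b = lb per 100 m² of product A and potassium nitrate:
N: 0.2·a + 0.13·b = 0.96
K₂O: 0.19·a + 0.44·b = 1.94
Solving simultaneously: a = 2.68878, b = 3.24803.

2.7 lb product A, 3.2 lb potassium nitrate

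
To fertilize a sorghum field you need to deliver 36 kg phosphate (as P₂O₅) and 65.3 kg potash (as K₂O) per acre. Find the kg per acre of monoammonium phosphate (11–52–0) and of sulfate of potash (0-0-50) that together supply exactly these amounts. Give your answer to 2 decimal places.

69.23 kg monoammonium phosphate, 130.60 kg sulfate of potash

With a, b = kg per acre of monoammonium phosphate and sulfate of potash:
P₂O₅: 0.52·a + 0·b = 36
K₂O: 0·a + 0.5·b = 65.3
Solving simultaneously: a = 69.2308, b = 130.6.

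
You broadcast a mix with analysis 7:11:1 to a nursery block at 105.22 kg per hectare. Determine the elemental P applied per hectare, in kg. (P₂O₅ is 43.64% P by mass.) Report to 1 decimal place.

5.1 kg P per hectare

P₂O₅ per hectare = 105.22 × 11% = 11.5742 kg.
Elemental P = 11.5742 × 0.4364 = 5.05098 kg per hectare.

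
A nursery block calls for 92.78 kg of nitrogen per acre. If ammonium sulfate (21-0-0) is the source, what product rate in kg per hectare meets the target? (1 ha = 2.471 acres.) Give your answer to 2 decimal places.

1091.71 kg of product per hectare

Product per acre = 92.78 / 21% = 441.81 kg.
Convert to per hectare: 441.81 × 2.471 = 1091.711 kg.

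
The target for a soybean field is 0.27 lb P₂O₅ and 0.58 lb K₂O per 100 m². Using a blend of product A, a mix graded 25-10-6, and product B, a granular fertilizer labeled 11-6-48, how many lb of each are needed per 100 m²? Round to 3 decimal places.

2.135 lb product A, 0.941 lb product B

Let a = lb of product A, b = lb of product B (per 100 m²).
P₂O₅: 0.1·a + 0.06·b = 0.27
K₂O: 0.06·a + 0.48·b = 0.58
From row1: a = (0.27 − 0.06·b) / 0.1.
Into row2: 0.06·(0.27 − 0.06·b)/0.1 + 0.48·b = 0.58 → b = 0.941441, a = 2.13514.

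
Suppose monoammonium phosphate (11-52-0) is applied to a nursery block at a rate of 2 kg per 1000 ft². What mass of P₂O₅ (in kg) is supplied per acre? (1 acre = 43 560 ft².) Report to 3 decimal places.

P₂O₅ per 1000 ft² = 2 × 52% = 1.04 kg.
Convert to per acre: 1.04 × 43.56 = 45.3024 kg.

45.302 kg P₂O₅ per acre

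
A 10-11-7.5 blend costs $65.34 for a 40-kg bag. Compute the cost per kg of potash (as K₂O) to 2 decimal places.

K₂O in bag = 40 × 7.5% = 3 kg.
Cost per kg K₂O = $65.34 / 3 = $21.7800.

$21.78 per kg K₂O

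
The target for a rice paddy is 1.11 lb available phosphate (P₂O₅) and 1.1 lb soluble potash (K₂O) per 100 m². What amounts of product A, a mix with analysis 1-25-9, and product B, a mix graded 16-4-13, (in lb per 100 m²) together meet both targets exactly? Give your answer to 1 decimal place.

Per-100 m² balance (a = product A, b = product B):
P₂O₅: 0.25·a + 0.04·b = 1.11
K₂O: 0.09·a + 0.13·b = 1.1
Solving simultaneously: a = 3.47059, b = 6.05882.

3.5 lb product A, 6.1 lb product B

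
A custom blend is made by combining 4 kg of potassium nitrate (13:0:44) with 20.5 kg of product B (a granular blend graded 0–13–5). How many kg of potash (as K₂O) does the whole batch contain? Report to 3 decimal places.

2.785 kg K₂O

K₂O mass = 44%×4 + 5%×20.5 = 2.785 kg.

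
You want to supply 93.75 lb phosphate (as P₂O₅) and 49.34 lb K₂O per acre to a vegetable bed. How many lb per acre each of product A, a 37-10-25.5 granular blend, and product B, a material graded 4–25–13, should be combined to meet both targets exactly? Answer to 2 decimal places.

2.91 lb product A, 373.84 lb product B

Let a = lb of product A, b = lb of product B (per acre).
P₂O₅: 0.1·a + 0.25·b = 93.75
K₂O: 0.255·a + 0.13·b = 49.34
From row1: a = (93.75 − 0.25·b) / 0.1.
Into row2: 0.255·(93.75 − 0.25·b)/0.1 + 0.13·b = 49.34 → b = 373.837, a = 2.9064.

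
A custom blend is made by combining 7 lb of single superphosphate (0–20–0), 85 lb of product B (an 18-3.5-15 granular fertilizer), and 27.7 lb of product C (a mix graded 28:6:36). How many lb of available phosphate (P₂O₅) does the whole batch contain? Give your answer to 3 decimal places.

6.037 lb P₂O₅

P₂O₅ mass = 20%×7 + 3.5%×85 + 6%×27.7 = 6.037 lb.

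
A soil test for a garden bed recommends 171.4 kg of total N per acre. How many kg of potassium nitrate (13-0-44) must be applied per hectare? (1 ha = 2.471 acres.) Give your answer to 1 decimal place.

Product per acre = 171.4 / 13% = 1318.46 kg.
Convert to per hectare: 1318.46 × 2.471 = 3257.92 kg.

3257.9 kg of product per hectare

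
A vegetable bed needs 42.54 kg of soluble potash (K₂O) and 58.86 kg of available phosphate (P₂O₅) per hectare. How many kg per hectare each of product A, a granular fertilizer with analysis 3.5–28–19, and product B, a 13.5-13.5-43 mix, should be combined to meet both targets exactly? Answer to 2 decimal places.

206.51 kg product A, 7.68 kg product B

Per-hectare balance (a = product A, b = product B):
K₂O: 0.19·a + 0.43·b = 42.54
P₂O₅: 0.28·a + 0.135·b = 58.86
Eliminate a: (row1) − 0.19/0.28·(row2) → 0.338393·b = 2.59929, so b = 7.68127.
Back-substitute: a = (42.54 − 0.43·7.68127) / 0.19 = 206.511.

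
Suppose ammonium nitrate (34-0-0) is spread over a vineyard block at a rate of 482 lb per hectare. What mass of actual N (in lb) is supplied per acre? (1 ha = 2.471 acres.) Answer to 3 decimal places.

66.321 lb N per acre

nitrogen per hectare = 482 × 34% = 163.88 lb.
Convert to per acre: 163.88 × 0.404694 = 66.3213 lb.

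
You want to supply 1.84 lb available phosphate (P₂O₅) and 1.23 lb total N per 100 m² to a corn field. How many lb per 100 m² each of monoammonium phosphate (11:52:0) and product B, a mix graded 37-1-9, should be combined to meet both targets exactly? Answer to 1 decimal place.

3.5 lb monoammonium phosphate, 2.3 lb product B

Per-100 m² balance (a = monoammonium phosphate, b = product B):
P₂O₅: 0.52·a + 0.01·b = 1.84
N: 0.11·a + 0.37·b = 1.23
Eliminate a: (row1) − 0.52/0.11·(row2) → -1.73909·b = -3.97455, so b = 2.28542.
Back-substitute: a = (1.84 − 0.01·2.28542) / 0.52 = 3.49451.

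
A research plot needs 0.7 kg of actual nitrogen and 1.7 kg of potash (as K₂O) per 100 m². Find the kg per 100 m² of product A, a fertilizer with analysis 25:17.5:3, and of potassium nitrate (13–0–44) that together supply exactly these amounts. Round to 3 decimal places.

Let a = kg of product A, b = kg of potassium nitrate (per 100 m²).
N: 0.25·a + 0.13·b = 0.7
K₂O: 0.03·a + 0.44·b = 1.7
From row1: a = (0.7 − 0.13·b) / 0.25.
Into row2: 0.03·(0.7 − 0.13·b)/0.25 + 0.44·b = 1.7 → b = 3.80773, a = 0.819981.

0.820 kg product A, 3.808 kg potassium nitrate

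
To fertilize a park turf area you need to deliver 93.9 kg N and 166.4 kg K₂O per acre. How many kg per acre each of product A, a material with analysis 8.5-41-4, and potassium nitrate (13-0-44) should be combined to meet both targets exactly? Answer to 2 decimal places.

With a, b = kg per acre of product A and potassium nitrate:
N: 0.085·a + 0.13·b = 93.9
K₂O: 0.04·a + 0.44·b = 166.4
Eliminate a: (row1) − 0.085/0.04·(row2) → -0.805·b = -259.7, so b = 322.609.
Back-substitute: a = (93.9 − 0.13·322.609) / 0.085 = 611.304.

611.30 kg product A, 322.61 kg potassium nitrate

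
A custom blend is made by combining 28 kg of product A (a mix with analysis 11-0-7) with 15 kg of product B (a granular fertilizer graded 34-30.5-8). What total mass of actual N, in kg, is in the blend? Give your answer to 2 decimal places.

8.18 kg N

N mass = 11%×28 + 34%×15 = 8.18 kg.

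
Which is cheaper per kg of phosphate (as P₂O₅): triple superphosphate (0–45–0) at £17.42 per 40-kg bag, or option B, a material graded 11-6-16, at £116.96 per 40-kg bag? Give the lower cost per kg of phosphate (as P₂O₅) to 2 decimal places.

triple superphosphate: P₂O₅ per bag = 40 × 45% = 18 kg; cost = 17.42 / 18 = £0.9678/kg P₂O₅.
option B: P₂O₅ per bag = 40 × 6% = 2.4 kg; cost = 116.96 / 2.4 = £48.7333/kg P₂O₅.
triple superphosphate is cheaper.

£0.97 per kg P₂O₅ (triple superphosphate)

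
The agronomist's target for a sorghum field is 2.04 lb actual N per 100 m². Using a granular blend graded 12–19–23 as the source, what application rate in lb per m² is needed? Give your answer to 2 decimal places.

Product per 100 m² = 2.04 / 12% = 17 lb.
Convert to per m²: 17 × 0.01 = 0.17 lb.

0.17 lb of product per sq m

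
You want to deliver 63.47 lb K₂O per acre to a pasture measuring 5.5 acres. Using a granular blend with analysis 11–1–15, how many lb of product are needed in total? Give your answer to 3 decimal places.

2327.233 lb

Product per acre = 63.47 / 15% = 423.133 lb.
Total product = 423.133 × 5.5 = 2327.2333 lb.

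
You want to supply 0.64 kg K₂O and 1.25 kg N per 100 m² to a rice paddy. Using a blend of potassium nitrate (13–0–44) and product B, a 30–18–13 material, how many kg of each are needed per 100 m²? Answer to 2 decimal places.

Per-100 m² balance (a = potassium nitrate, b = product B):
K₂O: 0.44·a + 0.13·b = 0.64
N: 0.13·a + 0.3·b = 1.25
From row1: a = (0.64 − 0.13·b) / 0.44.
Into row2: 0.13·(0.64 − 0.13·b)/0.44 + 0.3·b = 1.25 → b = 4.0556, a = 0.256299.

0.26 kg potassium nitrate, 4.06 kg product B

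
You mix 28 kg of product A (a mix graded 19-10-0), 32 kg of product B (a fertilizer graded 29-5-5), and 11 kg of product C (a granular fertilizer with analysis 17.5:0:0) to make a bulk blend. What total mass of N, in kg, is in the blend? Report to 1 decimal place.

16.5 kg N

N mass = 19%×28 + 29%×32 + 17.5%×11 = 16.525 kg.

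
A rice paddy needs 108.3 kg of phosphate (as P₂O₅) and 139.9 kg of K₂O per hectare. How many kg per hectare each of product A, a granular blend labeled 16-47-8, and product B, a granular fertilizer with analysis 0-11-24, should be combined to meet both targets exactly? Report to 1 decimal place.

102.0 kg product A, 548.9 kg product B

With a, b = kg per hectare of product A and product B:
P₂O₅: 0.47·a + 0.11·b = 108.3
K₂O: 0.08·a + 0.24·b = 139.9
Solving simultaneously: a = 101.952, b = 548.933.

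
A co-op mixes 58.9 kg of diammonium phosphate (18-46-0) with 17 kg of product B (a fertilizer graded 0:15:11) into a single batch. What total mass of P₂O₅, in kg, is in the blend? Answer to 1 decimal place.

29.6 kg P₂O₅

P₂O₅ mass = 46%×58.9 + 15%×17 = 29.644 kg.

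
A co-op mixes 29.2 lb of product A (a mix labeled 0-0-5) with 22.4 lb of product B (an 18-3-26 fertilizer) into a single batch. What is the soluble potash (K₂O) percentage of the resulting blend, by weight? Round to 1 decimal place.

14.1% K₂O

Total mass = 29.2 + 22.4 = 51.6 lb.
K₂O mass = 5%×29.2 + 26%×22.4 = 7.284 lb.
% K₂O = 7.284 / 51.6 = 14.1163%.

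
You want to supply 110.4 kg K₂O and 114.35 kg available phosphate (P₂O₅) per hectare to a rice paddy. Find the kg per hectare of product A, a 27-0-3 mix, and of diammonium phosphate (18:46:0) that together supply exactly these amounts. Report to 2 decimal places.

Let a = kg of product A, b = kg of diammonium phosphate (per hectare).
K₂O: 0.03·a + 0·b = 110.4
P₂O₅: 0·a + 0.46·b = 114.35
Solving simultaneously: a = 3680, b = 248.587.

3680.00 kg product A, 248.59 kg diammonium phosphate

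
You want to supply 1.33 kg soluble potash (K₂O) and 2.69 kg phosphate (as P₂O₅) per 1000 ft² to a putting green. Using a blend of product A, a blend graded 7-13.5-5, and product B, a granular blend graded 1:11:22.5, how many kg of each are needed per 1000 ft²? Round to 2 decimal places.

Let a = kg of product A, b = kg of product B (per 1000 ft²).
K₂O: 0.05·a + 0.225·b = 1.33
P₂O₅: 0.135·a + 0.11·b = 2.69
From row1: a = (1.33 − 0.225·b) / 0.05.
Into row2: 0.135·(1.33 − 0.225·b)/0.05 + 0.11·b = 2.69 → b = 1.81106, a = 18.4503.

18.45 kg product A, 1.81 kg product B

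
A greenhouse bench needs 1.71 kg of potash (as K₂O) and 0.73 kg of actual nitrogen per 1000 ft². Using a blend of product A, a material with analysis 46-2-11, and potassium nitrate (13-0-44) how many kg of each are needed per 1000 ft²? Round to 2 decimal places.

0.53 kg product A, 3.75 kg potassium nitrate

With a, b = kg per 1000 ft² of product A and potassium nitrate:
K₂O: 0.11·a + 0.44·b = 1.71
N: 0.46·a + 0.13·b = 0.73
Eliminate b: (row1) − 0.44/0.13·(row2) → -1.44692·a = -0.760769, so a = 0.525784.
Then b = (0.73 − 0.46·0.525784) / 0.13 = 3.75492.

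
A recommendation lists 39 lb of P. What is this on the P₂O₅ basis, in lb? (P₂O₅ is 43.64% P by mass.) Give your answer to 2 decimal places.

P₂O₅ = 39 / 0.4364 = 89.3676 lb.

89.37 lb P₂O₅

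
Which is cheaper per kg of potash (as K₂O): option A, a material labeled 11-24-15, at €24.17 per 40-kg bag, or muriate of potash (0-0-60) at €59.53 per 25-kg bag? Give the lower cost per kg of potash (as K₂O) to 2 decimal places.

option A: K₂O per bag = 40 × 15% = 6 kg; cost = 24.17 / 6 = €4.0283/kg K₂O.
muriate of potash: K₂O per bag = 25 × 60% = 15 kg; cost = 59.53 / 15 = €3.9687/kg K₂O.
muriate of potash is cheaper.

€3.97 per kg K₂O (muriate of potash)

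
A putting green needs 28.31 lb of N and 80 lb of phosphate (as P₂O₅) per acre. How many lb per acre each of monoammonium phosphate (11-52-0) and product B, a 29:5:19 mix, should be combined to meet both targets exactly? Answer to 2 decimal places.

149.93 lb monoammonium phosphate, 40.75 lb product B

Let a = lb of monoammonium phosphate, b = lb of product B (per acre).
N: 0.11·a + 0.29·b = 28.31
P₂O₅: 0.52·a + 0.05·b = 80
From row1: a = (28.31 − 0.29·b) / 0.11.
Into row2: 0.52·(28.31 − 0.29·b)/0.11 + 0.05·b = 80 → b = 40.7515, a = 149.928.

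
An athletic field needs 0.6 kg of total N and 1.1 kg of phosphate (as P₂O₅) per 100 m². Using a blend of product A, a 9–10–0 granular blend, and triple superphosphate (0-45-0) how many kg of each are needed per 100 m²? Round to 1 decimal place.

With a, b = kg per 100 m² of product A and triple superphosphate:
N: 0.09·a + 0·b = 0.6
P₂O₅: 0.1·a + 0.45·b = 1.1
Eliminate a: (row1) − 0.09/0.1·(row2) → -0.405·b = -0.39, so b = 0.962963.
Back-substitute: a = (0.6 − 0·0.962963) / 0.09 = 6.66667.

6.7 kg product A, 1.0 kg triple superphosphate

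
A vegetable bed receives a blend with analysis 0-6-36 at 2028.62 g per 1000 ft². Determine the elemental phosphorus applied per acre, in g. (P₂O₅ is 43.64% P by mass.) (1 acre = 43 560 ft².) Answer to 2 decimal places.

2313.79 g P per acre

P₂O₅ per 1000 ft² = 2028.62 × 6% = 121.717 g.
Elemental P = 121.717 × 0.4364 = 53.1174 g per 1000 ft².
Convert to per acre: 53.1174 × 43.56 = 2313.793 g.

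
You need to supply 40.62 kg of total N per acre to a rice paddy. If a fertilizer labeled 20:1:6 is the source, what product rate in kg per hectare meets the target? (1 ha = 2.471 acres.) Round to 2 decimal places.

501.86 kg of product per hectare

Product per acre = 40.62 / 20% = 203.1 kg.
Convert to per hectare: 203.1 × 2.471 = 501.8601 kg.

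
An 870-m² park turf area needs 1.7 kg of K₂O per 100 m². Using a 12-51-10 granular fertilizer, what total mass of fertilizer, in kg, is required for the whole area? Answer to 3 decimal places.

Product per 100 m² = 1.7 / 10% = 17 kg.
Total product = 17 × 870 / 100 = 147.9 kg.

147.900 kg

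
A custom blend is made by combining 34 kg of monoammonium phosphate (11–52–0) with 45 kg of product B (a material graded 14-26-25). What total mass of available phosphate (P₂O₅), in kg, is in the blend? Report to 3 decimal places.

P₂O₅ mass = 52%×34 + 26%×45 = 29.38 kg.

29.380 kg P₂O₅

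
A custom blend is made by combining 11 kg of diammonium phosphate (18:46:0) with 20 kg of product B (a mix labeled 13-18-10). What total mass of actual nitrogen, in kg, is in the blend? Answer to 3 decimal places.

4.580 kg N

N mass = 18%×11 + 13%×20 = 4.58 kg.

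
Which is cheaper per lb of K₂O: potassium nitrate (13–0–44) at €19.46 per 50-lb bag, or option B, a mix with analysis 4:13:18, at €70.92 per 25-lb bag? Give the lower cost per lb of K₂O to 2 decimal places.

potassium nitrate: K₂O per bag = 50 × 44% = 22 lb; cost = 19.46 / 22 = €0.8845/lb K₂O.
option B: K₂O per bag = 25 × 18% = 4.5 lb; cost = 70.92 / 4.5 = €15.7600/lb K₂O.
potassium nitrate is cheaper.

€0.88 per lb K₂O (potassium nitrate)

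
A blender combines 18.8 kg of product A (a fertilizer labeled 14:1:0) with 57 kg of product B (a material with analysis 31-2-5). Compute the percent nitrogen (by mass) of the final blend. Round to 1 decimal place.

Total mass = 18.8 + 57 = 75.8 kg.
N mass = 14%×18.8 + 31%×57 = 20.302 kg.
% N = 20.302 / 75.8 = 26.7836%.

26.8% N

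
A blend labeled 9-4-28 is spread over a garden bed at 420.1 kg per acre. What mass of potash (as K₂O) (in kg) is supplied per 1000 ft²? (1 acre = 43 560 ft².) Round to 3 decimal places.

K₂O per acre = 420.1 × 28% = 117.628 kg.
Convert to per 1000 ft²: 117.628 × 0.0229568 = 2.70037 kg.

2.700 kg K₂O per thousand sq ft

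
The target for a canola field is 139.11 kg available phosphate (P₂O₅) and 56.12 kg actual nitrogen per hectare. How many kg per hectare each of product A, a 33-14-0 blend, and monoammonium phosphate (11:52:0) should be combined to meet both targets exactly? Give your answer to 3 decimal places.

88.862 kg product A, 243.595 kg monoammonium phosphate

Per-hectare balance (a = product A, b = monoammonium phosphate):
P₂O₅: 0.14·a + 0.52·b = 139.11
N: 0.33·a + 0.11·b = 56.12
Solving simultaneously: a = 88.8624, b = 243.5948.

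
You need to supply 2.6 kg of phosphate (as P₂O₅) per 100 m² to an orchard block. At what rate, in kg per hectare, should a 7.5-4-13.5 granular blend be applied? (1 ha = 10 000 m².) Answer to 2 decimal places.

Product per 100 m² = 2.6 / 4% = 65 kg.
Convert to per hectare: 65 × 100 = 6500 kg.

6500.00 kg of product per hectare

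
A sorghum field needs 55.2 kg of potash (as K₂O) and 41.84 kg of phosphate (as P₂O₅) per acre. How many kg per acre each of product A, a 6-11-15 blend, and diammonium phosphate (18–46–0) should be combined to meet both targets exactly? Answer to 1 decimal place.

368.0 kg product A, 3.0 kg diammonium phosphate

With a, b = kg per acre of product A and diammonium phosphate:
K₂O: 0.15·a + 0·b = 55.2
P₂O₅: 0.11·a + 0.46·b = 41.84
From row1: a = (55.2 − 0·b) / 0.15.
Into row2: 0.11·(55.2 − 0·b)/0.15 + 0.46·b = 41.84 → b = 2.95652, a = 368.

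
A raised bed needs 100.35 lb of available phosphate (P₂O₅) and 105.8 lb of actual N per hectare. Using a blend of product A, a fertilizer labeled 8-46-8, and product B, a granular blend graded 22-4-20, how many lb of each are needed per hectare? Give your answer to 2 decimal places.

Per-hectare balance (a = product A, b = product B):
P₂O₅: 0.46·a + 0.04·b = 100.35
N: 0.08·a + 0.22·b = 105.8
From row1: a = (100.35 − 0.04·b) / 0.46.
Into row2: 0.08·(100.35 − 0.04·b)/0.46 + 0.22·b = 105.8 → b = 414.694, a = 182.092.

182.09 lb product A, 414.69 lb product B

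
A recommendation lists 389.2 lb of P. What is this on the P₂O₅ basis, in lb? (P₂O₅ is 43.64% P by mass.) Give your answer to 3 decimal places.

P₂O₅ = 389.2 / 0.4364 = 891.8423 lb.

891.842 lb P₂O₅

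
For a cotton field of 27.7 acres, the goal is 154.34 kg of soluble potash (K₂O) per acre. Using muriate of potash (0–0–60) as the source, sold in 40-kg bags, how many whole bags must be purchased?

Product per acre = 154.34 / 60% = 257.233 kg.
Total product = 257.233 × 27.7 = 7125.36 kg.
Bags = ⌈7125.36 / 40⌉ = 179.

179 bags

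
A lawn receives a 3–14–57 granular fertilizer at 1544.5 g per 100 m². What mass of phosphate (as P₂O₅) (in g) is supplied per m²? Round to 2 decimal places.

2.16 g P₂O₅ per sq m

P₂O₅ per 100 m² = 1544.5 × 14% = 216.23 g.
Convert to per m²: 216.23 × 0.01 = 2.1623 g.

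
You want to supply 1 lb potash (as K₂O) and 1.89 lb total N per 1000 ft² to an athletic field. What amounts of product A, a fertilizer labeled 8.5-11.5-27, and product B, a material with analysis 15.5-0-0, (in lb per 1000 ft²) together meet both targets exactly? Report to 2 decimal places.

3.70 lb product A, 10.16 lb product B

With a, b = lb per 1000 ft² of product A and product B:
K₂O: 0.27·a + 0·b = 1
N: 0.085·a + 0.155·b = 1.89
From row1: a = (1 − 0·b) / 0.27.
Into row2: 0.085·(1 − 0·b)/0.27 + 0.155·b = 1.89 → b = 10.1625, a = 3.7037.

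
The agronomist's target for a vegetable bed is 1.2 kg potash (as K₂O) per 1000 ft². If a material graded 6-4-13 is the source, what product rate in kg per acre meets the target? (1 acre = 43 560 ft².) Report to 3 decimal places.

402.092 kg of product per acre

Product per 1000 ft² = 1.2 / 13% = 9.23077 kg.
Convert to per acre: 9.23077 × 43.56 = 402.0923 kg.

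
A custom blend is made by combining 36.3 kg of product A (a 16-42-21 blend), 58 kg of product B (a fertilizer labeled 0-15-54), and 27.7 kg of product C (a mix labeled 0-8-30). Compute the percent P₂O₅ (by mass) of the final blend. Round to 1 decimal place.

21.4% P₂O₅

Total mass = 36.3 + 58 + 27.7 = 122 kg.
P₂O₅ mass = 42%×36.3 + 15%×58 + 8%×27.7 = 26.162 kg.
% P₂O₅ = 26.162 / 122 = 21.4443%.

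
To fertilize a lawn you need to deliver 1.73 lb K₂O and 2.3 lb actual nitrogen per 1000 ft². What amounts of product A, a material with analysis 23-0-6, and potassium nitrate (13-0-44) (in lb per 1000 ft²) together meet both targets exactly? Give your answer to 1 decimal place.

Let a = lb of product A, b = lb of potassium nitrate (per 1000 ft²).
K₂O: 0.06·a + 0.44·b = 1.73
N: 0.23·a + 0.13·b = 2.3
Solving simultaneously: a = 8.42719, b = 2.78266.

8.4 lb product A, 2.8 lb potassium nitrate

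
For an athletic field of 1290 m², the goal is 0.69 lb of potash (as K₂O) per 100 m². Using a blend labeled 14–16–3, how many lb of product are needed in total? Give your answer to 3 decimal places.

Product per 100 m² = 0.69 / 3% = 23 lb.
Total product = 23 × 1290 / 100 = 296.7 lb.

296.700 lb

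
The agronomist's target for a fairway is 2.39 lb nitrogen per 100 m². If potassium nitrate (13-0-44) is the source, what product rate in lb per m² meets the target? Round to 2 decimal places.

0.18 lb of product per sq m

Product per 100 m² = 2.39 / 13% = 18.3846 lb.
Convert to per m²: 18.3846 × 0.01 = 0.183846 lb.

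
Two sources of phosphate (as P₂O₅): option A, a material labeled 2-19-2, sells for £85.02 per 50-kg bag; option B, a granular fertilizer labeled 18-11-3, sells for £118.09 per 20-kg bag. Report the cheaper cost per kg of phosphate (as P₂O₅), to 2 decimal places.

option A: P₂O₅ per bag = 50 × 19% = 9.5 kg; cost = 85.02 / 9.5 = £8.9495/kg P₂O₅.
option B: P₂O₅ per bag = 20 × 11% = 2.2 kg; cost = 118.09 / 2.2 = £53.6773/kg P₂O₅.
option A is cheaper.

£8.95 per kg P₂O₅ (option A)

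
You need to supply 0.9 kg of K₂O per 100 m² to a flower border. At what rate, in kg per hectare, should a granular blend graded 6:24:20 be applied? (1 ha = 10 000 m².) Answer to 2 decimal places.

Product per 100 m² = 0.9 / 20% = 4.5 kg.
Convert to per hectare: 4.5 × 100 = 450 kg.

450.00 kg of product per hectare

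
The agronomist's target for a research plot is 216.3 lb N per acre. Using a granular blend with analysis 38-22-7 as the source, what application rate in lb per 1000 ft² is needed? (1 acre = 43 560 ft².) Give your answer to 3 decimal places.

13.067 lb of product per thousand sq ft

Product per acre = 216.3 / 38% = 569.211 lb.
Convert to per 1000 ft²: 569.211 × 0.0229568 = 13.0673 lb.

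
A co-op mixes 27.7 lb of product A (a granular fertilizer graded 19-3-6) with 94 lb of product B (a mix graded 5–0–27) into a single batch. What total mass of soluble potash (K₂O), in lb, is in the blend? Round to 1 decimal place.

27.0 lb K₂O

K₂O mass = 6%×27.7 + 27%×94 = 27.042 lb.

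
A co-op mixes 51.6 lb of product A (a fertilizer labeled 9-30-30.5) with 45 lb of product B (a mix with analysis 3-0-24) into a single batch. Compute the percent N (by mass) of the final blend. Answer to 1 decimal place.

6.2% N

Total mass = 51.6 + 45 = 96.6 lb.
N mass = 9%×51.6 + 3%×45 = 5.994 lb.
% N = 5.994 / 96.6 = 6.20497%.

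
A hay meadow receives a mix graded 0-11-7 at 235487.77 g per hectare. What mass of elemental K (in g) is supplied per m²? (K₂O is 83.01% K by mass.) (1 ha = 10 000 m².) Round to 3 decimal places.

K₂O per hectare = 235487.77 × 7% = 16484.1 g.
Elemental K = 16484.1 × 0.8301 = 13683.5 g per hectare.
Convert to per m²: 13683.5 × 0.0001 = 1.36835 g.

1.368 g K per sq m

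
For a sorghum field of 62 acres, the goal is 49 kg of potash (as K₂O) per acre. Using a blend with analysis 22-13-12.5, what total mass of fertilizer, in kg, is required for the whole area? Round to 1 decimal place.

24304.0 kg

Product per acre = 49 / 12.5% = 392 kg.
Total product = 392 × 62 = 24304 kg.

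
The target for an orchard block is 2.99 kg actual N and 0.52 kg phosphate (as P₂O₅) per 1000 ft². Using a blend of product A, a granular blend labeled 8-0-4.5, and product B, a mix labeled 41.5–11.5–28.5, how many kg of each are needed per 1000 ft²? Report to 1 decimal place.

Let a = kg of product A, b = kg of product B (per 1000 ft²).
N: 0.08·a + 0.415·b = 2.99
P₂O₅: 0·a + 0.115·b = 0.52
Solving simultaneously: a = 13.9185, b = 4.52174.

13.9 kg product A, 4.5 kg product B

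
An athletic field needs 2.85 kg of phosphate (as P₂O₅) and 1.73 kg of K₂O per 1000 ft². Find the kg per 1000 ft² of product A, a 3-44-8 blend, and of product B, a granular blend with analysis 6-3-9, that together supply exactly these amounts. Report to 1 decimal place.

With a, b = kg per 1000 ft² of product A and product B:
P₂O₅: 0.44·a + 0.03·b = 2.85
K₂O: 0.08·a + 0.09·b = 1.73
Solving simultaneously: a = 5.5, b = 14.3333.

5.5 kg product A, 14.3 kg product B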